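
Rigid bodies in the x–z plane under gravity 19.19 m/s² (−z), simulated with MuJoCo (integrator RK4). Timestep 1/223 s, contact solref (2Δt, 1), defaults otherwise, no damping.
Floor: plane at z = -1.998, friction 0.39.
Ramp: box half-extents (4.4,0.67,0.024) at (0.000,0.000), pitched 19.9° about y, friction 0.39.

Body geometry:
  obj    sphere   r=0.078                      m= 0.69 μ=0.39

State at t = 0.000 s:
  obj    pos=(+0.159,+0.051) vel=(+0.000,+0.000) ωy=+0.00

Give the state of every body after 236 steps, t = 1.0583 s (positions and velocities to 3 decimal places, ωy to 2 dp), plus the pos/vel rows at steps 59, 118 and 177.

State at t = 1.0583 s:
  obj    pos=(+2.616,-0.838) vel=(+4.643,-1.681) ωy=+63.30

Key-timestep trajectory:
   step    t(s)  obj.x    obj.z    obj.vx   obj.vz 
     59  0.2646   +0.313  -0.005  +1.161  -0.420
    118  0.5291   +0.773  -0.171  +2.322  -0.840
    177  0.7937   +1.541  -0.449  +3.482  -1.261


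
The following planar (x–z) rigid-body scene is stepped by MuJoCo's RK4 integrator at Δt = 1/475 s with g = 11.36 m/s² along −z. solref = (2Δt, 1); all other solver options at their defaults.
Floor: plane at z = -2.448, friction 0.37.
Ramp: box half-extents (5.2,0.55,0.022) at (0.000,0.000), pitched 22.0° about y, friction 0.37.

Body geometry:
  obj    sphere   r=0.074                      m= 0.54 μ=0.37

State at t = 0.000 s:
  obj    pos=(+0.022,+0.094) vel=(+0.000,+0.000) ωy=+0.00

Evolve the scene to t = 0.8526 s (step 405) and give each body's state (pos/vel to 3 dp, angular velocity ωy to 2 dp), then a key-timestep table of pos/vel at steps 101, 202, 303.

State at t = 0.8526 s:
  obj    pos=(+1.047,-0.319) vel=(+2.403,-0.971) ωy=+35.02

Key-timestep trajectory:
   step    t(s)  obj.x    obj.z    obj.vx   obj.vz 
    101  0.2126   +0.086  +0.069  +0.599  -0.242
    202  0.4253   +0.277  -0.008  +1.199  -0.484
    303  0.6379   +0.596  -0.137  +1.798  -0.726


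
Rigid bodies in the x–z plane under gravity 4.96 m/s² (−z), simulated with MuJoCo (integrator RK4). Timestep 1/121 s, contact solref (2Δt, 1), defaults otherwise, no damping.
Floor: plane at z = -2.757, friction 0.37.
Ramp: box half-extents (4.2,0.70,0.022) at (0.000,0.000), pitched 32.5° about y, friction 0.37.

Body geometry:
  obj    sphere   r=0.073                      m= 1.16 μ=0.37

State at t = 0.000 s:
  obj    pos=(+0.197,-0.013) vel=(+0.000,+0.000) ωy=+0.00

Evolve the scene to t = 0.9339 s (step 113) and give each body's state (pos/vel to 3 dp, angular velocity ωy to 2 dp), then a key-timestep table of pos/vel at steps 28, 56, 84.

State at t = 0.9339 s:
  obj    pos=(+0.897,-0.459) vel=(+1.499,-0.955) ωy=+24.35

Key-timestep trajectory:
   step    t(s)  obj.x    obj.z    obj.vx   obj.vz 
     28  0.2314   +0.240  -0.040  +0.372  -0.237
     56  0.4628   +0.369  -0.122  +0.743  -0.473
     84  0.6942   +0.584  -0.259  +1.115  -0.710


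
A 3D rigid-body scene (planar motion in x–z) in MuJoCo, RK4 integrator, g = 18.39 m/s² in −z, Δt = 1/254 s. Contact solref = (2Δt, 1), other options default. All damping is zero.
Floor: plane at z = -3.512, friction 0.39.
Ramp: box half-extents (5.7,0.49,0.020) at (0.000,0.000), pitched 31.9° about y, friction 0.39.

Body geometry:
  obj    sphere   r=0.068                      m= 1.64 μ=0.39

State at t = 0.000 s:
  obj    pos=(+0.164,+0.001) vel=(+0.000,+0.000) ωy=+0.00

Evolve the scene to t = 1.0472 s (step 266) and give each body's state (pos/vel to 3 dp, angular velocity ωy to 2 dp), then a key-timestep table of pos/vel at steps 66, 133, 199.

State at t = 1.0472 s:
  obj    pos=(+3.396,-2.010) vel=(+6.171,-3.841) ωy=+106.89

Key-timestep trajectory:
   step    t(s)  obj.x    obj.z    obj.vx   obj.vz 
     66  0.2598   +0.363  -0.122  +1.531  -0.953
    133  0.5236   +0.972  -0.502  +3.086  -1.921
    199  0.7835   +1.973  -1.124  +4.617  -2.874


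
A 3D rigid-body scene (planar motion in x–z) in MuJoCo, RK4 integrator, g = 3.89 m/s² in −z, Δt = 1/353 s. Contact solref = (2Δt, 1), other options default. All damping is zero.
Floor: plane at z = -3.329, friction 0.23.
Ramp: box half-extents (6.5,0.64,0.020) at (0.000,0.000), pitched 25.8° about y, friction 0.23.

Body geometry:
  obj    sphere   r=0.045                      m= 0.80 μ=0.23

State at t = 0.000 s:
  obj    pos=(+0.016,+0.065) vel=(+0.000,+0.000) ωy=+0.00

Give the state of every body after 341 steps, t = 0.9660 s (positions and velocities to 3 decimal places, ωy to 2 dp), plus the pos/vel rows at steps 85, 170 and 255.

State at t = 0.9660 s:
  obj    pos=(+0.524,-0.181) vel=(+1.052,-0.508) ωy=+25.96

Key-timestep trajectory:
   step    t(s)  obj.x    obj.z    obj.vx   obj.vz 
     85  0.2408   +0.047  +0.049  +0.262  -0.127
    170  0.4816   +0.142  +0.003  +0.524  -0.253
    255  0.7224   +0.300  -0.073  +0.787  -0.380


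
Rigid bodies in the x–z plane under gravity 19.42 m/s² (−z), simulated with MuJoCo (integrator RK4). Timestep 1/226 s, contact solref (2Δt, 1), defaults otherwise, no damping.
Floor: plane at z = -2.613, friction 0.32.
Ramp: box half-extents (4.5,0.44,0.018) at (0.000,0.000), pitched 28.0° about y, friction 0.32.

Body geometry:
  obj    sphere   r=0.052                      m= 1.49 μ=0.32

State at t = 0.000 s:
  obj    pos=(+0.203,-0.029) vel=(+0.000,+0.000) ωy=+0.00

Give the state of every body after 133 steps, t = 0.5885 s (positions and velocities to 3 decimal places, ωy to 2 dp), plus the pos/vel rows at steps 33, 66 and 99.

State at t = 0.5885 s:
  obj    pos=(+1.199,-0.558) vel=(+3.384,-1.799) ωy=+73.68

Key-timestep trajectory:
   step    t(s)  obj.x    obj.z    obj.vx   obj.vz 
     33  0.1460   +0.264  -0.061  +0.840  -0.447
     66  0.2920   +0.448  -0.159  +1.679  -0.893
     99  0.4381   +0.755  -0.322  +2.519  -1.339


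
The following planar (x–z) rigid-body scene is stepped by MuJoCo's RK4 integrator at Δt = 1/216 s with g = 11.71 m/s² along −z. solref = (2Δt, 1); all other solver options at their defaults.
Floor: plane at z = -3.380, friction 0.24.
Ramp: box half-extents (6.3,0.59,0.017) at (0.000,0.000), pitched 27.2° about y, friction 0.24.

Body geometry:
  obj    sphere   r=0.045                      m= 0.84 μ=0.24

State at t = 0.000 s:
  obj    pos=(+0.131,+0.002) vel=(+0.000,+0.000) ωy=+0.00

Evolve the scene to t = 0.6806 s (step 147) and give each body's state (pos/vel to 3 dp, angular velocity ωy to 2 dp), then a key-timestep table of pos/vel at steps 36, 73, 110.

State at t = 0.6806 s:
  obj    pos=(+0.919,-0.402) vel=(+2.314,-1.189) ωy=+57.80

Key-timestep trajectory:
   step    t(s)  obj.x    obj.z    obj.vx   obj.vz 
     36  0.1667   +0.178  -0.022  +0.567  -0.291
     73  0.3380   +0.325  -0.098  +1.149  -0.591
    110  0.5093   +0.572  -0.224  +1.732  -0.890


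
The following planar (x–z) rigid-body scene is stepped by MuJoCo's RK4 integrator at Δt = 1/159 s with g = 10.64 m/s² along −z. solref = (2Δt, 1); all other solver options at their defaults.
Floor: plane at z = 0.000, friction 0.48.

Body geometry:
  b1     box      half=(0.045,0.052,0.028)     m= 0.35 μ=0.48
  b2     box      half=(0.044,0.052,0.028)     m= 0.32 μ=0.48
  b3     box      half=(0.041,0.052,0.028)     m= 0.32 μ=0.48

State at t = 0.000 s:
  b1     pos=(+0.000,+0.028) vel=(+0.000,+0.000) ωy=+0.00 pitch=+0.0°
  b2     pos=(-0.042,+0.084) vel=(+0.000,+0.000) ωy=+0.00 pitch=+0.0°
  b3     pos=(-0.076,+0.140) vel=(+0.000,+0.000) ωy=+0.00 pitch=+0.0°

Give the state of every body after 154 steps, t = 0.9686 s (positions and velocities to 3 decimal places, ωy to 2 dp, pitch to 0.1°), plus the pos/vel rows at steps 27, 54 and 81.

State at t = 0.9686 s:
  b1     pos=(+0.000,+0.028) vel=(+0.000,+0.000) ωy=+0.00 pitch=+0.0°
  b2     pos=(-0.085,+0.044) vel=(+0.000,+0.000) ωy=+0.00 pitch=-90.0°
  b3     pos=(-0.240,+0.028) vel=(+0.000,+0.000) ωy=+0.00 pitch=+180.0°

Key-timestep trajectory:
   step    t(s)  b1.x    b1.z    b1.vx   b1.vz   b2.x    b2.z    b2.vx   b2.vz   b3.x    b3.z    b3.vx   b3.vz 
     27  0.1698   +0.000  +0.028  +0.000  +0.000   -0.056  +0.082  -0.193  -0.105   -0.114  +0.113  -0.441  -0.536
     54  0.3396   +0.000  +0.028  +0.000  +0.000   -0.095  +0.049  -0.082  +0.040   -0.189  +0.049  -0.295  +0.038
     81  0.5094   +0.000  +0.028  +0.000  +0.000   -0.082  +0.045  +0.017  +0.033   -0.240  +0.027  +0.017  +0.057


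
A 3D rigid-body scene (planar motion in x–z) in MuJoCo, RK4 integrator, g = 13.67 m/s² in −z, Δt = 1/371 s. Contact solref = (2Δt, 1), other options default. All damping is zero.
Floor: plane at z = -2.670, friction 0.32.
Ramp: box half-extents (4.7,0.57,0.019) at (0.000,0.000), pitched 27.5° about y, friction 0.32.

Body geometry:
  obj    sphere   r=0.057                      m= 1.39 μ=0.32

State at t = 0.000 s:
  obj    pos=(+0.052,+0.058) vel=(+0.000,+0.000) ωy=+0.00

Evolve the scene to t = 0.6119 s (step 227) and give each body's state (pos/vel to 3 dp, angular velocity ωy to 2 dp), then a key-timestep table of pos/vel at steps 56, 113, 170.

State at t = 0.6119 s:
  obj    pos=(+0.801,-0.331) vel=(+2.447,-1.274) ωy=+48.39

Key-timestep trajectory:
   step    t(s)  obj.x    obj.z    obj.vx   obj.vz 
     56  0.1509   +0.098  +0.035  +0.604  -0.314
    113  0.3046   +0.238  -0.038  +1.218  -0.634
    170  0.4582   +0.472  -0.160  +1.833  -0.954


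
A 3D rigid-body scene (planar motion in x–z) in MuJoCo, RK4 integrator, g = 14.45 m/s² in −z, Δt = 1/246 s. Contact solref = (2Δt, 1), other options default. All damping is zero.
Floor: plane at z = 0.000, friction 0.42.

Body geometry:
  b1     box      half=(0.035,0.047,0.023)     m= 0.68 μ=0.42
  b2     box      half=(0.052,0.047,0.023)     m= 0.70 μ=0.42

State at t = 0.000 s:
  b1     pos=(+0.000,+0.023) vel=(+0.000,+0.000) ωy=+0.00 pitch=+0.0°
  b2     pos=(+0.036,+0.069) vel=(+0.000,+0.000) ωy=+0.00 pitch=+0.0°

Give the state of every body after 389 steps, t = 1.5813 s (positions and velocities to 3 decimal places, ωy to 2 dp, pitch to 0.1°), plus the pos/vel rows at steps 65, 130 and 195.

State at t = 1.5813 s:
  b1     pos=(+0.000,+0.023) vel=(+0.000,+0.000) ωy=+0.00 pitch=+0.0°
  b2     pos=(+0.090,+0.052) vel=(+0.000,+0.000) ωy=+0.00 pitch=+90.0°

Key-timestep trajectory:
   step    t(s)  b1.x    b1.z    b1.vx   b1.vz   b2.x    b2.z    b2.vx   b2.vz 
     65  0.2642   +0.000  +0.023  -0.001  +0.000   +0.055  +0.058  +0.247  -0.337
    130  0.5285   +0.000  +0.023  +0.000  +0.000   +0.107  +0.057  +0.026  +0.003
    195  0.7927   +0.000  +0.023  +0.000  +0.000   +0.084  +0.054  +0.060  -0.019


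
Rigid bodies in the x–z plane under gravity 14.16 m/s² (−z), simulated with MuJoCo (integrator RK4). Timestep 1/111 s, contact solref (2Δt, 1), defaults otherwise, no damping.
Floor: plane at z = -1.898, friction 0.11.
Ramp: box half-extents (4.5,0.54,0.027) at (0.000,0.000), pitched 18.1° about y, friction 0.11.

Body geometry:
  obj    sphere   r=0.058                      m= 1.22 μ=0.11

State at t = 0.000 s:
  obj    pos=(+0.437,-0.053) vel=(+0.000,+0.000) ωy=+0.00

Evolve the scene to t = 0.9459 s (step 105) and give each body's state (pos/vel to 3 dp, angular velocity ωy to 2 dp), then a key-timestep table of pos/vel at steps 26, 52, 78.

State at t = 0.9459 s:
  obj    pos=(+1.774,-0.490) vel=(+2.826,-0.924) ωy=+51.22

Key-timestep trajectory:
   step    t(s)  obj.x    obj.z    obj.vx   obj.vz 
     26  0.2342   +0.519  -0.080  +0.700  -0.229
     52  0.4685   +0.765  -0.161  +1.400  -0.457
     78  0.7027   +1.175  -0.295  +2.099  -0.686


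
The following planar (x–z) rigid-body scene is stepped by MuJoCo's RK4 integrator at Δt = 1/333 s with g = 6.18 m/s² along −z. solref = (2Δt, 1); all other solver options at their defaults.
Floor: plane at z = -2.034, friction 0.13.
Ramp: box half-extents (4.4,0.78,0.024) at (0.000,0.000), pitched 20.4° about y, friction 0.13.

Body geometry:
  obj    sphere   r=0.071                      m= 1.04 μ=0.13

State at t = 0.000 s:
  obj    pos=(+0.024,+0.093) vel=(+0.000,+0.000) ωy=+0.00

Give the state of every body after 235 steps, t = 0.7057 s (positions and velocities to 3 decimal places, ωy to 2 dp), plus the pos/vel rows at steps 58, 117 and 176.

State at t = 0.7057 s:
  obj    pos=(+0.383,-0.041) vel=(+1.018,-0.379) ωy=+15.29

Key-timestep trajectory:
   step    t(s)  obj.x    obj.z    obj.vx   obj.vz 
     58  0.1742   +0.046  +0.084  +0.251  -0.093
    117  0.3514   +0.113  +0.059  +0.507  -0.188
    176  0.5285   +0.225  +0.018  +0.762  -0.284


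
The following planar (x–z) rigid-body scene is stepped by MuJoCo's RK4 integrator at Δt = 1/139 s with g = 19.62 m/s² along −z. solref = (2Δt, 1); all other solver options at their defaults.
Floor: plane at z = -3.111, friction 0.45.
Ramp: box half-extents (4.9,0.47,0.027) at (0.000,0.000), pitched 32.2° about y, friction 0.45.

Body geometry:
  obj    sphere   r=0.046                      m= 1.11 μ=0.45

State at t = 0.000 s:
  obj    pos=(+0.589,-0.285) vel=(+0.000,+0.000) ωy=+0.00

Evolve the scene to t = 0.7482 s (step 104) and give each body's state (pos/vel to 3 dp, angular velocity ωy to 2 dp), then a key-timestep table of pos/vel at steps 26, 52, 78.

State at t = 0.7482 s:
  obj    pos=(+2.358,-1.399) vel=(+4.727,-2.977) ωy=+121.45

Key-timestep trajectory:
   step    t(s)  obj.x    obj.z    obj.vx   obj.vz 
     26  0.1871   +0.700  -0.354  +1.182  -0.744
     52  0.3741   +1.031  -0.563  +2.364  -1.489
     78  0.5612   +1.584  -0.911  +3.546  -2.233


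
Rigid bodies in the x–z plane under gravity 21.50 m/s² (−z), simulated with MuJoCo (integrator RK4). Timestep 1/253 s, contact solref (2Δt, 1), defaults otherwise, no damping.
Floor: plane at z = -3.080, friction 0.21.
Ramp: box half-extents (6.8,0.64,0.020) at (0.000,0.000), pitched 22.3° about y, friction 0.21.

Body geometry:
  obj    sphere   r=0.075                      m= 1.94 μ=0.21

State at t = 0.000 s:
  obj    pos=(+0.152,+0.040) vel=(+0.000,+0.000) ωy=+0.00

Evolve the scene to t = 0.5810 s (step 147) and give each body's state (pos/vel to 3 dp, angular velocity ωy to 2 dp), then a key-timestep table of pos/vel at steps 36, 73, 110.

State at t = 0.5810 s:
  obj    pos=(+1.062,-0.333) vel=(+3.133,-1.285) ωy=+45.13

Key-timestep trajectory:
   step    t(s)  obj.x    obj.z    obj.vx   obj.vz 
     36  0.1423   +0.207  +0.018  +0.767  -0.315
     73  0.2885   +0.377  -0.052  +1.556  -0.638
    110  0.4348   +0.662  -0.169  +2.344  -0.962


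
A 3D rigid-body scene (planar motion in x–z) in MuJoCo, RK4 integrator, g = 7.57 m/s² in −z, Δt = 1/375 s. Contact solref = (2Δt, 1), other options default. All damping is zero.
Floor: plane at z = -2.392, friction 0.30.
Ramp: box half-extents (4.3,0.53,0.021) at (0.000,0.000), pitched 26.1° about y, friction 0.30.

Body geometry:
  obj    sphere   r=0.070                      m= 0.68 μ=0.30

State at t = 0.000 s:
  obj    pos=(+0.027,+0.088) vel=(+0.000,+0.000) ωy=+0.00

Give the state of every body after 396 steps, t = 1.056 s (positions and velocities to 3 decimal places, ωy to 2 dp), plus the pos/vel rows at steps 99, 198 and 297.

State at t = 1.056 s:
  obj    pos=(+1.218,-0.495) vel=(+2.256,-1.105) ωy=+35.88

Key-timestep trajectory:
   step    t(s)  obj.x    obj.z    obj.vx   obj.vz 
     99  0.2640   +0.102  +0.052  +0.564  -0.276
    198  0.5280   +0.325  -0.058  +1.128  -0.553
    297  0.7920   +0.697  -0.240  +1.692  -0.829


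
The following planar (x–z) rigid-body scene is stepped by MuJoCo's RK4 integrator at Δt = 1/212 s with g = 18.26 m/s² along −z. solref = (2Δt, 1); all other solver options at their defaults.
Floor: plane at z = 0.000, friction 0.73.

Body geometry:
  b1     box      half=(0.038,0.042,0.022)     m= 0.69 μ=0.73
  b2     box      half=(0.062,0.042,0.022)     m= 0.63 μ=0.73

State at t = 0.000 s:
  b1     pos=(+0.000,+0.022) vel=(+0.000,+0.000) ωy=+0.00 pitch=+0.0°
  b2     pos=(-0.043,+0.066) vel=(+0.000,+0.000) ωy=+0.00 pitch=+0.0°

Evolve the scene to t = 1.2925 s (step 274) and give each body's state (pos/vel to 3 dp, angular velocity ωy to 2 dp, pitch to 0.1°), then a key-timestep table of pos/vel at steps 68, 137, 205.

State at t = 1.2925 s:
  b1     pos=(+0.001,+0.022) vel=(+0.001,+0.000) ωy=+0.00 pitch=+0.0°
  b2     pos=(-0.056,+0.057) vel=(+0.000,-0.001) ωy=+0.02 pitch=-40.4°

Key-timestep trajectory:
   step    t(s)  b1.x    b1.z    b1.vx   b1.vz   b2.x    b2.z    b2.vx   b2.vz 
     68  0.3208   +0.000  +0.022  +0.001  +0.000   -0.056  +0.058  +0.000  +0.000
    137  0.6462   +0.000  +0.022  +0.001  +0.000   -0.056  +0.057  +0.000  -0.001
    205  0.9670   +0.001  +0.022  +0.001  +0.000   -0.056  +0.057  +0.000  -0.001


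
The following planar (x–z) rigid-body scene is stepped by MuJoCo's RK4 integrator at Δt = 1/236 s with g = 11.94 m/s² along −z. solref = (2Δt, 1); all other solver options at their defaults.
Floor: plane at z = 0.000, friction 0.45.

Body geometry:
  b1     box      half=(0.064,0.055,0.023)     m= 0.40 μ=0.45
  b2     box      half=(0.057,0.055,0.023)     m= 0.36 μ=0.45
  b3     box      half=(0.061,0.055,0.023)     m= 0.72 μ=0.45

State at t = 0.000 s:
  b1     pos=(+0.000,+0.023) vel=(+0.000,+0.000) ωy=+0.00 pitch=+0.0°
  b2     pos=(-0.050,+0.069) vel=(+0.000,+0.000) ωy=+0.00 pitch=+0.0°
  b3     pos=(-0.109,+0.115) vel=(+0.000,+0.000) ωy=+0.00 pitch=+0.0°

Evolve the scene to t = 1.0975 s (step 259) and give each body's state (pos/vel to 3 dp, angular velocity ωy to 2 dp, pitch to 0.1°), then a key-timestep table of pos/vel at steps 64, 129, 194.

State at t = 1.0975 s:
  b1     pos=(+0.002,+0.023) vel=(+0.001,+0.000) ωy=+0.00 pitch=+0.0°
  b2     pos=(-0.080,+0.061) vel=(+0.001,+0.000) ωy=+0.02 pitch=-58.7°
  b3     pos=(-0.149,+0.060) vel=(+0.000,+0.000) ωy=+0.01 pitch=-46.2°

Key-timestep trajectory:
   step    t(s)  b1.x    b1.z    b1.vx   b1.vz   b2.x    b2.z    b2.vx   b2.vz   b3.x    b3.z    b3.vx   b3.vz 
     64  0.2712   +0.000  +0.023  +0.000  +0.000   -0.086  +0.061  +0.017  +0.001   -0.153  +0.062  +0.012  -0.004
    129  0.5466   +0.001  +0.023  +0.001  +0.000   -0.081  +0.061  +0.001  +0.000   -0.150  +0.060  +0.000  +0.000
    194  0.8220   +0.001  +0.023  +0.001  +0.000   -0.081  +0.061  +0.001  +0.000   -0.150  +0.060  +0.000  +0.000


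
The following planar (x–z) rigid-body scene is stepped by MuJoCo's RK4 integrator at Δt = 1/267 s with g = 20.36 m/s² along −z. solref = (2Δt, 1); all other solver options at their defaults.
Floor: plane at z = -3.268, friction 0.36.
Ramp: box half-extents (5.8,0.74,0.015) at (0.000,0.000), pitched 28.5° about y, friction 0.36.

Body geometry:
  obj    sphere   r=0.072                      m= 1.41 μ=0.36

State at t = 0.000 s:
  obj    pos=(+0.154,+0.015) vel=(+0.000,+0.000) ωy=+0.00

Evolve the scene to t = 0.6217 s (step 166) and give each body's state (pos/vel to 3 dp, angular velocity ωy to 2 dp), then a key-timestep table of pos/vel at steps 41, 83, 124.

State at t = 0.6217 s:
  obj    pos=(+1.333,-0.625) vel=(+3.792,-2.059) ωy=+59.91

Key-timestep trajectory:
   step    t(s)  obj.x    obj.z    obj.vx   obj.vz 
     41  0.1536   +0.226  -0.024  +0.937  -0.509
     83  0.3109   +0.449  -0.145  +1.896  -1.029
    124  0.4644   +0.812  -0.342  +2.832  -1.538


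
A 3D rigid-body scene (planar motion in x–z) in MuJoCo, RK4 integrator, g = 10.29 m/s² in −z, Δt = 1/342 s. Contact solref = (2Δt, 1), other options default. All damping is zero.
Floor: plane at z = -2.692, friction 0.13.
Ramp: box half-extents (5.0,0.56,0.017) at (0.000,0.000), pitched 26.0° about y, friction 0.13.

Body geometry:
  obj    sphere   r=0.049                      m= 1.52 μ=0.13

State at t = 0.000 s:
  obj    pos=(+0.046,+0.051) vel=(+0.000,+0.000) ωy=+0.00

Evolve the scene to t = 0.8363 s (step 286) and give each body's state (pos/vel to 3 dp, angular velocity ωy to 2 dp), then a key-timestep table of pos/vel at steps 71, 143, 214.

State at t = 0.8363 s:
  obj    pos=(+1.086,-0.456) vel=(+2.487,-1.213) ωy=+51.29

Key-timestep trajectory:
   step    t(s)  obj.x    obj.z    obj.vx   obj.vz 
     71  0.2076   +0.110  +0.020  +0.618  -0.299
    143  0.4181   +0.306  -0.076  +1.246  -0.598
    214  0.6257   +0.628  -0.233  +1.858  -0.917


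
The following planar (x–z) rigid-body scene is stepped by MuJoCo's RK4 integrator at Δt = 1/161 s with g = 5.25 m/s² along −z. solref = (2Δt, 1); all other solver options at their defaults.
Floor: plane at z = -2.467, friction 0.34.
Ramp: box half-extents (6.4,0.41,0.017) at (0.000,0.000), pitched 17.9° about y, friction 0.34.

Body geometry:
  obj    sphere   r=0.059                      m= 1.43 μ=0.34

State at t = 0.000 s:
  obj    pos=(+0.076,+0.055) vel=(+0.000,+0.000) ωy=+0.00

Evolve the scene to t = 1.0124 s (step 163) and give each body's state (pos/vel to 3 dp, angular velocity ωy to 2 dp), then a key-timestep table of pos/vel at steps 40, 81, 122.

State at t = 1.0124 s:
  obj    pos=(+0.638,-0.126) vel=(+1.110,-0.359) ωy=+19.77

Key-timestep trajectory:
   step    t(s)  obj.x    obj.z    obj.vx   obj.vz 
     40  0.2484   +0.110  +0.044  +0.273  -0.088
     81  0.5031   +0.215  +0.010  +0.552  -0.178
    122  0.7578   +0.391  -0.046  +0.831  -0.268


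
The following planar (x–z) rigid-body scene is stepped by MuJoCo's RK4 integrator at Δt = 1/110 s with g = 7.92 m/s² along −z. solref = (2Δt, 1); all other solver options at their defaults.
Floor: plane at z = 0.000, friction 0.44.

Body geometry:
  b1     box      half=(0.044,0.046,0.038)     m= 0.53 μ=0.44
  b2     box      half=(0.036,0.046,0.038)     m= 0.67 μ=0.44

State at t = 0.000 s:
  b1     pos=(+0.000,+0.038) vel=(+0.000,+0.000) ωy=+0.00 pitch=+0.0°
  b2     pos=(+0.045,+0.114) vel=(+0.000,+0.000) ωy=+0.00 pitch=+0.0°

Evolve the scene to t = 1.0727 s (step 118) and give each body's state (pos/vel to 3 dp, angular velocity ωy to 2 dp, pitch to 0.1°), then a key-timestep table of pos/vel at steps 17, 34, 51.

State at t = 1.0727 s:
  b1     pos=(+0.000,+0.038) vel=(+0.000,+0.000) ωy=+0.00 pitch=+0.0°
  b2     pos=(+0.096,+0.036) vel=(+0.000,+0.000) ωy=+0.00 pitch=+90.0°

Key-timestep trajectory:
   step    t(s)  b1.x    b1.z    b1.vx   b1.vz   b2.x    b2.z    b2.vx   b2.vz 
     17  0.1545   +0.000  +0.038  +0.000  +0.000   +0.047  +0.114  +0.032  -0.002
     34  0.3091   +0.000  +0.038  -0.001  +0.000   +0.060  +0.110  +0.173  -0.073
     51  0.4636   +0.000  +0.038  +0.000  +0.000   +0.097  +0.039  +0.254  -1.025


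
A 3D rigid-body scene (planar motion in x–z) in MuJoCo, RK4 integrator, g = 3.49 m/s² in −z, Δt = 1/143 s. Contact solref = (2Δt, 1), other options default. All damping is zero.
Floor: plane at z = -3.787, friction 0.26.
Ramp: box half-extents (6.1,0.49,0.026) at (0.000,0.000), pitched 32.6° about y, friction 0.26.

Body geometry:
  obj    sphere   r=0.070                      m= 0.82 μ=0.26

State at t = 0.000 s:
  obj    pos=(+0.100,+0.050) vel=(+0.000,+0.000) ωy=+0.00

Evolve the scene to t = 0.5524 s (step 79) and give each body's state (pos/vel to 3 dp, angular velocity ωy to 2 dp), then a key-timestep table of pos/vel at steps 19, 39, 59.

State at t = 0.5524 s:
  obj    pos=(+0.273,-0.060) vel=(+0.625,-0.400) ωy=+10.59

Key-timestep trajectory:
   step    t(s)  obj.x    obj.z    obj.vx   obj.vz 
     19  0.1329   +0.110  +0.044  +0.150  -0.096
     39  0.2727   +0.142  +0.023  +0.309  -0.197
     59  0.4126   +0.196  -0.012  +0.467  -0.299


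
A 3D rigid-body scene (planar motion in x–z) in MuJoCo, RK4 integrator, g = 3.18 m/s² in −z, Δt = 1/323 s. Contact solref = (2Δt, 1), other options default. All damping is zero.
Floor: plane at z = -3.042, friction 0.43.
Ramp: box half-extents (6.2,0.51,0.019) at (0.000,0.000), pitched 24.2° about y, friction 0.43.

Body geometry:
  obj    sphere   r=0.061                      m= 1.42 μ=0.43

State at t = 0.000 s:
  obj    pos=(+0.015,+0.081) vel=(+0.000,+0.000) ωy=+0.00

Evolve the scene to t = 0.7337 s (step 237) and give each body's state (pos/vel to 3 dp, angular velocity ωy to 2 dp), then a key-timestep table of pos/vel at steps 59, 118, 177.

State at t = 0.7337 s:
  obj    pos=(+0.244,-0.022) vel=(+0.623,-0.280) ωy=+11.20

Key-timestep trajectory:
   step    t(s)  obj.x    obj.z    obj.vx   obj.vz 
     59  0.1827   +0.029  +0.075  +0.155  -0.070
    118  0.3653   +0.072  +0.055  +0.310  -0.139
    177  0.5480   +0.143  +0.024  +0.465  -0.209


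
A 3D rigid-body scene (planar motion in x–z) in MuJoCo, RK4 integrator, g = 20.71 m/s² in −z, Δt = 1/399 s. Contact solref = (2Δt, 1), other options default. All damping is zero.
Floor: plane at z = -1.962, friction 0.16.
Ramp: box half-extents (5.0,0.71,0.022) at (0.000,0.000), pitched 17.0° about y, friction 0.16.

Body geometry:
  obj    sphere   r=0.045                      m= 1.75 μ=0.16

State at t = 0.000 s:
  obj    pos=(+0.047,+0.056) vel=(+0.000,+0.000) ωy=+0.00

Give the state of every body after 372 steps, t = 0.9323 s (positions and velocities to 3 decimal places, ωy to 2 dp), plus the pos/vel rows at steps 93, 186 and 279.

State at t = 0.9323 s:
  obj    pos=(+1.845,-0.494) vel=(+3.856,-1.179) ωy=+89.60

Key-timestep trajectory:
   step    t(s)  obj.x    obj.z    obj.vx   obj.vz 
     93  0.2331   +0.159  +0.021  +0.964  -0.295
    186  0.4662   +0.496  -0.082  +1.928  -0.590
    279  0.6992   +1.058  -0.253  +2.892  -0.884


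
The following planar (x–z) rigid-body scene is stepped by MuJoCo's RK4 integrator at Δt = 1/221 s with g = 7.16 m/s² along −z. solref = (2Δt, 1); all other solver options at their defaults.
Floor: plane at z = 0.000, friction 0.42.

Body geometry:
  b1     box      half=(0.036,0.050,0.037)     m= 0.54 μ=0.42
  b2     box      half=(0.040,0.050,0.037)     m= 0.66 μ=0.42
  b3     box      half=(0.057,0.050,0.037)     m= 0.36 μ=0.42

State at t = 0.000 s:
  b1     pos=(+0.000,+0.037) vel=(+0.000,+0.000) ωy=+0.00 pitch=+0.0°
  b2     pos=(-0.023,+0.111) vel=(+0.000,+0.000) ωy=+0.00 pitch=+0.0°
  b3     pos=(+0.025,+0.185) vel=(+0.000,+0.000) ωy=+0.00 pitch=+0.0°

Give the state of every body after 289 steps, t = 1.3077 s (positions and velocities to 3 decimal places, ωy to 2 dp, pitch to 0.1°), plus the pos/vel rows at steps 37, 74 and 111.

State at t = 1.3077 s:
  b1     pos=(+0.000,+0.037) vel=(+0.000,+0.000) ωy=+0.00 pitch=+0.0°
  b2     pos=(-0.023,+0.111) vel=(+0.000,+0.000) ωy=+0.00 pitch=+0.0°
  b3     pos=(+0.079,+0.057) vel=(+0.000,+0.000) ωy=+0.00 pitch=+90.0°

Key-timestep trajectory:
   step    t(s)  b1.x    b1.z    b1.vx   b1.vz   b2.x    b2.z    b2.vx   b2.vz   b3.x    b3.z    b3.vx   b3.vz 
     37  0.1674   +0.000  +0.037  +0.000  +0.000   -0.023  +0.111  +0.000  +0.000   +0.037  +0.180  +0.154  -0.089
     74  0.3348   +0.000  +0.037  -0.001  +0.001   -0.023  +0.111  +0.005  +0.004   +0.074  +0.106  +0.385  -0.905
    111  0.5023   +0.000  +0.037  +0.000  +0.000   -0.023  +0.111  +0.000  +0.000   +0.077  +0.057  -0.083  +0.074


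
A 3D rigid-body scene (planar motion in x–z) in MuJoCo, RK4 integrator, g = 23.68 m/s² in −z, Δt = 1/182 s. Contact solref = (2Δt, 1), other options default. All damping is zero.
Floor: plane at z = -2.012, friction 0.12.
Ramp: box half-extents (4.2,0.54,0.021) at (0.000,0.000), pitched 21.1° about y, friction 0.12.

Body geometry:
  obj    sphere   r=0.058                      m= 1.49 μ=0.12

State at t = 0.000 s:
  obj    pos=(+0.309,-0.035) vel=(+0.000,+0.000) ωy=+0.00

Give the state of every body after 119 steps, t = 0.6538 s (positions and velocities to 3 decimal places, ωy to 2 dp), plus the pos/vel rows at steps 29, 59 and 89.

State at t = 0.6538 s:
  obj    pos=(+1.524,-0.503) vel=(+3.715,-1.433) ωy=+68.61

Key-timestep trajectory:
   step    t(s)  obj.x    obj.z    obj.vx   obj.vz 
     29  0.1593   +0.381  -0.062  +0.906  -0.350
     59  0.3242   +0.608  -0.150  +1.842  -0.711
     89  0.4890   +0.989  -0.297  +2.779  -1.072


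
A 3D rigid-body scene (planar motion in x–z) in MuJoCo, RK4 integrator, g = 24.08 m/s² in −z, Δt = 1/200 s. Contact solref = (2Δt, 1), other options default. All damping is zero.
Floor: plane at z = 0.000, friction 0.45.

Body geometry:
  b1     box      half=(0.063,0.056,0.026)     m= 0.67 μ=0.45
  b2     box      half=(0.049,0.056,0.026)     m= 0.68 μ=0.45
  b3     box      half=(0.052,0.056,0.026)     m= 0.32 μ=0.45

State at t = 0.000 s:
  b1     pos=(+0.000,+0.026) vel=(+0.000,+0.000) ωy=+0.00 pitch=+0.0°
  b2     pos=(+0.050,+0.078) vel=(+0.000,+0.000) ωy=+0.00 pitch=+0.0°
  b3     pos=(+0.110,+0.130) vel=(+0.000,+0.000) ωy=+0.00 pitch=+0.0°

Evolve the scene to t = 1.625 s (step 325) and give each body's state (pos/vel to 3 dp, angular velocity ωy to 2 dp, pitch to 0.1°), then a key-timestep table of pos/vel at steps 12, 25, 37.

State at t = 1.625 s:
  b1     pos=(+0.000,+0.026) vel=(+0.000,+0.000) ωy=+0.00 pitch=+0.0°
  b2     pos=(+0.050,+0.078) vel=(+0.000,+0.000) ωy=+0.00 pitch=+0.0°
  b3     pos=(+0.135,+0.052) vel=(+0.000,+0.000) ωy=+0.00 pitch=+90.0°

Key-timestep trajectory:
   step    t(s)  b1.x    b1.z    b1.vx   b1.vz   b2.x    b2.z    b2.vx   b2.vz   b3.x    b3.z    b3.vx   b3.vz 
     12  0.0600   +0.000  +0.026  +0.000  +0.001   +0.050  +0.078  -0.009  -0.001   +0.117  +0.126  +0.216  -0.200
     25  0.1250   +0.000  +0.026  +0.000  +0.000   +0.050  +0.078  +0.002  +0.001   +0.135  +0.088  +0.287  -1.264
     37  0.1850   +0.000  +0.026  +0.000  +0.000   +0.050  +0.078  +0.000  +0.000   +0.137  +0.051  -0.082  +0.051


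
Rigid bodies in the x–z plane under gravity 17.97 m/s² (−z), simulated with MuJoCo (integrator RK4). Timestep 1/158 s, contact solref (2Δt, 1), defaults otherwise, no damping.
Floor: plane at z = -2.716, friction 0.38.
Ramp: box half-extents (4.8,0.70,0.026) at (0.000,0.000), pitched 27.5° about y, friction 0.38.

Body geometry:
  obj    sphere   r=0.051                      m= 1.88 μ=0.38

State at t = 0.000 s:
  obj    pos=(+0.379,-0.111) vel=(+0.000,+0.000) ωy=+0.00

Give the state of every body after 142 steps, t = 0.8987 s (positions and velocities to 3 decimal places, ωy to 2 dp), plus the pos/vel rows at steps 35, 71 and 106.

State at t = 0.8987 s:
  obj    pos=(+2.502,-1.216) vel=(+4.724,-2.459) ωy=+104.43

Key-timestep trajectory:
   step    t(s)  obj.x    obj.z    obj.vx   obj.vz 
     35  0.2215   +0.508  -0.178  +1.165  -0.606
     71  0.4494   +0.910  -0.387  +2.362  -1.230
    106  0.6709   +1.562  -0.727  +3.527  -1.836


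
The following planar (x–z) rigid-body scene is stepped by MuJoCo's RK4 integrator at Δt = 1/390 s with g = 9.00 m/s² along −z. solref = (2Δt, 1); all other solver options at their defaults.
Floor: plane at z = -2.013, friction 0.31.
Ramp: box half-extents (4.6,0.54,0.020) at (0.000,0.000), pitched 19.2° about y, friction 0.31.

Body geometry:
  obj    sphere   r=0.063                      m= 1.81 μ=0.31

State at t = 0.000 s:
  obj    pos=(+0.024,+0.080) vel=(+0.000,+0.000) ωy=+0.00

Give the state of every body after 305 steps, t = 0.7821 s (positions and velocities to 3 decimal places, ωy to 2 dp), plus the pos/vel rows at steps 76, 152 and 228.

State at t = 0.7821 s:
  obj    pos=(+0.635,-0.133) vel=(+1.561,-0.544) ωy=+26.24

Key-timestep trajectory:
   step    t(s)  obj.x    obj.z    obj.vx   obj.vz 
     76  0.1949   +0.062  +0.066  +0.389  -0.136
    152  0.3897   +0.176  +0.027  +0.778  -0.271
    228  0.5846   +0.365  -0.039  +1.167  -0.406


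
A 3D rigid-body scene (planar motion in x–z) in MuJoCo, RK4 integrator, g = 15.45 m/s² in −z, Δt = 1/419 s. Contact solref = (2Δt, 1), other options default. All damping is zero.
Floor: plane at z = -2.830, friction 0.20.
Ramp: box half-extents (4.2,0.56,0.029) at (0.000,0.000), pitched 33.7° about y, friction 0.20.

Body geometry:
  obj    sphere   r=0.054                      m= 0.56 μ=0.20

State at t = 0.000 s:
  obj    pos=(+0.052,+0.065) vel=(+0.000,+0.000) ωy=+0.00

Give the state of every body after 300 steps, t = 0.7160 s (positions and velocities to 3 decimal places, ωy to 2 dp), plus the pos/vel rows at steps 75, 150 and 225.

State at t = 0.7160 s:
  obj    pos=(+1.358,-0.806) vel=(+3.648,-2.433) ωy=+81.17

Key-timestep trajectory:
   step    t(s)  obj.x    obj.z    obj.vx   obj.vz 
     75  0.1790   +0.134  +0.011  +0.912  -0.608
    150  0.3580   +0.379  -0.153  +1.824  -1.216
    225  0.5370   +0.787  -0.425  +2.736  -1.825


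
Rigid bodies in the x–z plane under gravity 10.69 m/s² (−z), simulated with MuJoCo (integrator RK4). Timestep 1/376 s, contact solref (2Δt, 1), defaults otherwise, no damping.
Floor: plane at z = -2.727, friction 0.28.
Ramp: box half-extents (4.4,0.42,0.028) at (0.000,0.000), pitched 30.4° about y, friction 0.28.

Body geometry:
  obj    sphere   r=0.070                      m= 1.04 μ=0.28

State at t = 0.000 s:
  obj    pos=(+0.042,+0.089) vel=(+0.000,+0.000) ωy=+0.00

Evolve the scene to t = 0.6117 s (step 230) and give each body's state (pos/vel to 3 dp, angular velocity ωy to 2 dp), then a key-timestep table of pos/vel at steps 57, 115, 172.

State at t = 0.6117 s:
  obj    pos=(+0.666,-0.277) vel=(+2.039,-1.196) ωy=+33.76

Key-timestep trajectory:
   step    t(s)  obj.x    obj.z    obj.vx   obj.vz 
     57  0.1516   +0.080  +0.066  +0.505  -0.296
    115  0.3059   +0.198  -0.003  +1.019  -0.598
    172  0.4574   +0.391  -0.116  +1.525  -0.895


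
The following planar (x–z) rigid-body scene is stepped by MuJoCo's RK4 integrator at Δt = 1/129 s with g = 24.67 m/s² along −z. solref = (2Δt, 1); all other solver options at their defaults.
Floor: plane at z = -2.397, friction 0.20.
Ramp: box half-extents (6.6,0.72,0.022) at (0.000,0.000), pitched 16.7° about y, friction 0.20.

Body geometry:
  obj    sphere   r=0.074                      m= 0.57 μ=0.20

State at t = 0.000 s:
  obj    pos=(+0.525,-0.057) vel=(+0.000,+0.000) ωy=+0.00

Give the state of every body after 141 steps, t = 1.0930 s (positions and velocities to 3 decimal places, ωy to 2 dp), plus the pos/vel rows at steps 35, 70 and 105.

State at t = 1.0930 s:
  obj    pos=(+3.422,-0.927) vel=(+5.301,-1.590) ωy=+74.78

Key-timestep trajectory:
   step    t(s)  obj.x    obj.z    obj.vx   obj.vz 
     35  0.2713   +0.704  -0.111  +1.316  -0.395
     70  0.5426   +1.239  -0.272  +2.632  -0.790
    105  0.8140   +2.132  -0.539  +3.948  -1.184


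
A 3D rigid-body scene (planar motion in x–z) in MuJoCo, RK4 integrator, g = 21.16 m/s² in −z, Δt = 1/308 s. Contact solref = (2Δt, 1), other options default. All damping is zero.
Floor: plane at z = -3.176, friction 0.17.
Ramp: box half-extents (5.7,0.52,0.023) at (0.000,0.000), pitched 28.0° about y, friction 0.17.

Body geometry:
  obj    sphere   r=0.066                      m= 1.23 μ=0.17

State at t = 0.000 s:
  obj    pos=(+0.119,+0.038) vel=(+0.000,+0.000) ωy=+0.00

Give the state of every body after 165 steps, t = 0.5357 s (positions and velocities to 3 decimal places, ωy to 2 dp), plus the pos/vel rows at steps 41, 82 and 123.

State at t = 0.5357 s:
  obj    pos=(+1.018,-0.441) vel=(+3.357,-1.785) ωy=+57.57

Key-timestep trajectory:
   step    t(s)  obj.x    obj.z    obj.vx   obj.vz 
     41  0.1331   +0.174  +0.008  +0.834  -0.444
     82  0.2662   +0.341  -0.081  +1.668  -0.887
    123  0.3994   +0.619  -0.228  +2.502  -1.331


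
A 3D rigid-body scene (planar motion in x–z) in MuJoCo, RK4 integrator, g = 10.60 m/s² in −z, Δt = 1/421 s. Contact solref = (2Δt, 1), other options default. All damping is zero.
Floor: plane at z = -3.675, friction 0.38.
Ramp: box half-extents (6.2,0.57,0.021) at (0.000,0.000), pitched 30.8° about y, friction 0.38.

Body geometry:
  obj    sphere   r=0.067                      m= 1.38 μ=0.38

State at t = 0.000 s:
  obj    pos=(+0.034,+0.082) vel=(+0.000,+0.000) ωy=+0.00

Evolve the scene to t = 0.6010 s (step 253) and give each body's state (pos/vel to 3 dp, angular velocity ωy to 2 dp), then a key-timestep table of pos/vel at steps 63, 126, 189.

State at t = 0.6010 s:
  obj    pos=(+0.635,-0.276) vel=(+2.001,-1.193) ωy=+34.77

Key-timestep trajectory:
   step    t(s)  obj.x    obj.z    obj.vx   obj.vz 
     63  0.1496   +0.071  +0.060  +0.498  -0.297
    126  0.2993   +0.183  -0.007  +0.997  -0.594
    189  0.4489   +0.370  -0.118  +1.495  -0.891


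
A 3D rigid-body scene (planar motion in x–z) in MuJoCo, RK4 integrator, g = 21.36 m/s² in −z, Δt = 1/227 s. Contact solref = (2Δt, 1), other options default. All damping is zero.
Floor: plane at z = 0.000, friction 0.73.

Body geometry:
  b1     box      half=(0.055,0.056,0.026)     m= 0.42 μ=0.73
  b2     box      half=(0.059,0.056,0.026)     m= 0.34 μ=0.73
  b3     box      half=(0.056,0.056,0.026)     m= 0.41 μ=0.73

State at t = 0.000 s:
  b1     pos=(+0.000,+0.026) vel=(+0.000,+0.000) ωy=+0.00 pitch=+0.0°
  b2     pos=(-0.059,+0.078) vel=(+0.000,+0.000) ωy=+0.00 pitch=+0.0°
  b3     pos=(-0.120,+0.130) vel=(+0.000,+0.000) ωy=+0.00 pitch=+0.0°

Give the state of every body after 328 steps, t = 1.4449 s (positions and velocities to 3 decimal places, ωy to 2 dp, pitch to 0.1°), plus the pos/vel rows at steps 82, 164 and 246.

State at t = 1.4449 s:
  b1     pos=(+0.001,+0.026) vel=(+0.001,+0.000) ωy=+0.00 pitch=+0.0°
  b2     pos=(-0.078,+0.063) vel=(+0.000,+0.000) ωy=+0.02 pitch=-54.6°
  b3     pos=(-0.161,+0.057) vel=(+0.000,+0.000) ωy=+0.01 pitch=-41.4°

Key-timestep trajectory:
   step    t(s)  b1.x    b1.z    b1.vx   b1.vz   b2.x    b2.z    b2.vx   b2.vz   b3.x    b3.z    b3.vx   b3.vz 
     82  0.3612   +0.000  +0.026  +0.001  +0.000   -0.078  +0.063  +0.004  +0.001   -0.161  +0.057  +0.003  -0.001
    164  0.7225   +0.001  +0.026  +0.001  +0.000   -0.078  +0.063  +0.000  +0.000   -0.161  +0.057  +0.000  +0.000
    246  1.0837   +0.001  +0.026  +0.001  +0.000   -0.078  +0.063  +0.000  +0.000   -0.161  +0.057  +0.000  +0.000


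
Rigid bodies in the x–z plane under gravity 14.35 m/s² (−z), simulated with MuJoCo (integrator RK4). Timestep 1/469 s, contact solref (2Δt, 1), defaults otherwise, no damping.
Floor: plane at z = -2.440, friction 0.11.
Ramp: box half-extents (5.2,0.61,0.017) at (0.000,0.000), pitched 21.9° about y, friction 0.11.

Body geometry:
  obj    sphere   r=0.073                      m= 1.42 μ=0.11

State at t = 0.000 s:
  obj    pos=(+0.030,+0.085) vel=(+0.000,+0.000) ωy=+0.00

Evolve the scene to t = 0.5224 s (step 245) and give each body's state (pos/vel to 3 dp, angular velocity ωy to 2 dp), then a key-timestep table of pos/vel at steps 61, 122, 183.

State at t = 0.5224 s:
  obj    pos=(+0.522,-0.113) vel=(+1.886,-0.751) ωy=+26.22

Key-timestep trajectory:
   step    t(s)  obj.x    obj.z    obj.vx   obj.vz 
     61  0.1301   +0.061  +0.073  +0.467  -0.198
    122  0.2601   +0.152  +0.036  +0.939  -0.376
    183  0.3902   +0.305  -0.025  +1.406  -0.573


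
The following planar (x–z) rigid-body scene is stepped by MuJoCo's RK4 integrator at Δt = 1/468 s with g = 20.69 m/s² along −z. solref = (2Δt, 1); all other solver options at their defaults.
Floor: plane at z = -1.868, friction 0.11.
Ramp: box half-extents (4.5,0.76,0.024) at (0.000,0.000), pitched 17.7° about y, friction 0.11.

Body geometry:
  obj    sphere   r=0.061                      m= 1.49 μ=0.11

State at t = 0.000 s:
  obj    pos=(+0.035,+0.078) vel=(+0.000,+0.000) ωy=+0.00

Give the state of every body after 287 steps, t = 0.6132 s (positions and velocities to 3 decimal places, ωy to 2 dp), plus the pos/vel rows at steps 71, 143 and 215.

State at t = 0.6132 s:
  obj    pos=(+0.840,-0.179) vel=(+2.625,-0.838) ωy=+45.16

Key-timestep trajectory:
   step    t(s)  obj.x    obj.z    obj.vx   obj.vz 
     71  0.1517   +0.084  +0.062  +0.650  -0.207
    143  0.3056   +0.235  +0.014  +1.308  -0.417
    215  0.4594   +0.487  -0.066  +1.967  -0.628


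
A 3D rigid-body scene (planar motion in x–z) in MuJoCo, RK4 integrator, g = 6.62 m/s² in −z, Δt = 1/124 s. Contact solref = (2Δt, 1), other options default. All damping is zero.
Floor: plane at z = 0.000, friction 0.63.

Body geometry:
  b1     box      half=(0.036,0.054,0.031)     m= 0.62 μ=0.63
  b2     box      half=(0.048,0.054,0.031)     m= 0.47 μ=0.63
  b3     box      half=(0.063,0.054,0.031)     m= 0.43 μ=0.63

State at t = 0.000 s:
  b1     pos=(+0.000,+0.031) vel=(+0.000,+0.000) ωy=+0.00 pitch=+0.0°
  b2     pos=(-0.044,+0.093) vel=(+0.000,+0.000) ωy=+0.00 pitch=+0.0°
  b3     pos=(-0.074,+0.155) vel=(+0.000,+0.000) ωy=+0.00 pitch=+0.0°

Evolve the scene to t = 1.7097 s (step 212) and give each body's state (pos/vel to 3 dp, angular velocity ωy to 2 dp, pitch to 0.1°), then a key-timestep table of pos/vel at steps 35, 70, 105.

State at t = 1.7097 s:
  b1     pos=(+0.000,+0.031) vel=(+0.000,+0.000) ωy=+0.00 pitch=+0.0°
  b2     pos=(-0.087,+0.048) vel=(+0.000,+0.000) ωy=+0.00 pitch=-90.0°
  b3     pos=(-0.279,+0.031) vel=(+0.000,+0.000) ωy=+0.00 pitch=+180.0°

Key-timestep trajectory:
   step    t(s)  b1.x    b1.z    b1.vx   b1.vz   b2.x    b2.z    b2.vx   b2.vz   b3.x    b3.z    b3.vx   b3.vz 
     35  0.2823   +0.000  +0.031  +0.000  +0.000   -0.072  +0.059  -0.169  -0.546   -0.148  +0.065  -0.361  -0.187
     70  0.5645   +0.000  +0.031  +0.000  +0.000   -0.112  +0.057  -0.008  +0.001   -0.217  +0.070  -0.152  -0.006
    105  0.8468   +0.000  +0.031  +0.000  +0.000   -0.084  +0.048  +0.102  +0.090   -0.279  +0.030  +0.021  +0.053
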